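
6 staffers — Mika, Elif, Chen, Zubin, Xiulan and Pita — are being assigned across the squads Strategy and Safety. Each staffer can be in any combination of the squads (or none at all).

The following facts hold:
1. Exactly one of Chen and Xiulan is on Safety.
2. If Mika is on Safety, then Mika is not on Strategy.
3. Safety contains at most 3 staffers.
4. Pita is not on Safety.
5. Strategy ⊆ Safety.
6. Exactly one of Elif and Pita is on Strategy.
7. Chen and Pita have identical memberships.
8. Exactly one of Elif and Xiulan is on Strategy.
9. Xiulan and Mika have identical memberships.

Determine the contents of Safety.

Safety = {Elif, Mika, Xiulan}

From (4): Pita ∉ Safety.
(5) contrapositive: Pita ∉ Strategy.
(6) (exactly one): Elif ∈ Strategy.
(7): Chen matches Pita: Chen ∉ Strategy.
(7): Chen matches Pita: Chen ∉ Safety.
(8) (exactly one): Xiulan ∉ Strategy.
(9): Mika matches Xiulan: Mika ∉ Strategy.
(1) (exactly one): Xiulan ∈ Safety.
(5) with Elif ∈ Strategy: Elif ∈ Safety.
(9): Mika matches Xiulan: Mika ∈ Safety.
(3): Safety already has 3, so the rest are out.
(5) contrapositive: Zubin ∉ Strategy.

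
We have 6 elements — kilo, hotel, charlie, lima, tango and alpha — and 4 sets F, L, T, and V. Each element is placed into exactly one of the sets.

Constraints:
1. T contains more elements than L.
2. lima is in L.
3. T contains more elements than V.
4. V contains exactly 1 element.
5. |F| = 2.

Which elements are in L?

L = {lima}

From (2): lima ∈ L.
Suppose kilo ∈ L: no assignment then satisfies all the clues, so kilo ∉ L.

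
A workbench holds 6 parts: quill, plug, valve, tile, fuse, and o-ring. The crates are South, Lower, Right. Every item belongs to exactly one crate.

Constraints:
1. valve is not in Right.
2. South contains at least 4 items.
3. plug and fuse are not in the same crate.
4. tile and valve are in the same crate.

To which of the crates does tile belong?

tile: South

From (1): valve ∉ Right.
(4): tile matches valve: tile ∉ Right.
Suppose tile ∉ South: no assignment then satisfies all the clues, so tile ∈ South.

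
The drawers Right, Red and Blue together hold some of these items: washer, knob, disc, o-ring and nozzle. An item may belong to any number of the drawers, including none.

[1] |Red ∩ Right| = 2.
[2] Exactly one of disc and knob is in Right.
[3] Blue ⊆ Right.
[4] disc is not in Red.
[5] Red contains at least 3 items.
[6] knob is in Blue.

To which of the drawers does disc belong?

disc: none

From (4): disc ∉ Red.
From (6): knob ∈ Blue.
(3) with knob ∈ Blue: knob ∈ Right.
(2) (exactly one): disc ∉ Right.
(3) contrapositive: disc ∉ Blue.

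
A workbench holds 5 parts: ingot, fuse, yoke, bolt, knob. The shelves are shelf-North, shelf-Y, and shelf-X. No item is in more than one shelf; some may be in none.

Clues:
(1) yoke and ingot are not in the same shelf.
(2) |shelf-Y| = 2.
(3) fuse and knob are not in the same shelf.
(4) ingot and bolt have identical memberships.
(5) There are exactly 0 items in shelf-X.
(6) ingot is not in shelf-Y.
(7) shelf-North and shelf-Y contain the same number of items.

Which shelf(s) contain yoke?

yoke: shelf-Y

From (6): ingot ∉ shelf-Y.
(4): bolt matches ingot: bolt ∉ shelf-Y.
(5): shelf-X already has 0, so the rest are out.
Suppose yoke ∈ shelf-North: no assignment then satisfies all the clues, so yoke ∉ shelf-North.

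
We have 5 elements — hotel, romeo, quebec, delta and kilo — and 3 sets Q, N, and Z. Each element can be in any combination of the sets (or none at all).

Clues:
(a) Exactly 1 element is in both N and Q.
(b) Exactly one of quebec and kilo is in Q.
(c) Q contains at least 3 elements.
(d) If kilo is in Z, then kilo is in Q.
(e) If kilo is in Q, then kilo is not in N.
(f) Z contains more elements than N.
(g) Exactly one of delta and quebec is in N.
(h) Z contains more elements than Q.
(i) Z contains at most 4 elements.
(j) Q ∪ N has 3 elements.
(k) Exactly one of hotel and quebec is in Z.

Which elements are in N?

N = {delta}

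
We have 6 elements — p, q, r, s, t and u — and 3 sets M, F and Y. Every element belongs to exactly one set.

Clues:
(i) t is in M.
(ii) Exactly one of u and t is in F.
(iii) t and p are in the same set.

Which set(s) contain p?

From (i): t ∈ M.
(ii) (exactly one): u ∈ F.
(iii): p matches t: p ∈ M.

p: M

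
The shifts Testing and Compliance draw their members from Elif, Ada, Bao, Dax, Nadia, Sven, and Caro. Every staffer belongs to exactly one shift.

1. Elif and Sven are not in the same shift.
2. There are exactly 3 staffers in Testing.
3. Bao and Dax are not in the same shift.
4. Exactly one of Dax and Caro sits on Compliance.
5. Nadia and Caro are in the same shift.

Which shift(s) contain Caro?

Caro: Compliance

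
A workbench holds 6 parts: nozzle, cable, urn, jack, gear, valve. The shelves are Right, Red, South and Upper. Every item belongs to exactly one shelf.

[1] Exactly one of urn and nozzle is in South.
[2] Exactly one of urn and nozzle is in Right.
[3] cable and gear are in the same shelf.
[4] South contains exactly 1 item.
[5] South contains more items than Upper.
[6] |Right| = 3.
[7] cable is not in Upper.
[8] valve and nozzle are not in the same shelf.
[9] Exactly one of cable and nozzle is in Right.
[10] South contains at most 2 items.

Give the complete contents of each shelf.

Right = {cable, gear, urn}; Red = {jack, valve}; South = {nozzle}; Upper = {}

From (7): cable ∉ Upper.
(3): gear matches cable: gear ∉ Upper.
Suppose nozzle ∈ Right: no assignment then satisfies all the clues, so nozzle ∉ Right.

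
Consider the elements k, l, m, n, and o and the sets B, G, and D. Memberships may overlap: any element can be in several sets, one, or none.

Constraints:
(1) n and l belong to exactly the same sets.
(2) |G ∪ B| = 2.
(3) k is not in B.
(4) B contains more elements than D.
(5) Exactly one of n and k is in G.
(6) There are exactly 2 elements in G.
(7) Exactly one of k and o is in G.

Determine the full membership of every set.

From (3): k ∉ B.
Suppose k ∉ G: no assignment then satisfies all the clues, so k ∈ G.

B = {m}; G = {k, m}; D = {}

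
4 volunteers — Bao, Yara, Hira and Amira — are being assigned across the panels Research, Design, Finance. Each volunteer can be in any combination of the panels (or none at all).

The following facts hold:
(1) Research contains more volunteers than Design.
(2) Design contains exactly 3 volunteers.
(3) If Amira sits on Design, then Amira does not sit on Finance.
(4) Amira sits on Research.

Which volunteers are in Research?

Research = {Amira, Bao, Hira, Yara}

From (4): Amira ∈ Research.
Suppose Bao ∉ Research: no assignment then satisfies all the clues, so Bao ∈ Research.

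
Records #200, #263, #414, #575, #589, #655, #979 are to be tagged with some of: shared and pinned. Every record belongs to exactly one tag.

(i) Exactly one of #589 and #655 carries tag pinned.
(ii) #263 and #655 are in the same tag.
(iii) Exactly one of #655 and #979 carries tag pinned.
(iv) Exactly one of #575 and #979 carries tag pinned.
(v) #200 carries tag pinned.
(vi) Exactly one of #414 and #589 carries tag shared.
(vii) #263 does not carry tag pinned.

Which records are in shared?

From (v): #200 ∈ pinned.
From (vii): #263 ∉ pinned.
(ii): #655 matches #263: #655 ∉ pinned.
(iii) (exactly one): #979 ∈ pinned.
(iv) (exactly one): #575 ∉ pinned.
Only one tag left: #263 ∈ shared.
Only one tag left: #575 ∈ shared.
Only one tag left: #655 ∈ shared.
(i) (exactly one): #589 ∈ pinned.
(vi) (exactly one): #414 ∈ shared.

shared = {#263, #414, #575, #655}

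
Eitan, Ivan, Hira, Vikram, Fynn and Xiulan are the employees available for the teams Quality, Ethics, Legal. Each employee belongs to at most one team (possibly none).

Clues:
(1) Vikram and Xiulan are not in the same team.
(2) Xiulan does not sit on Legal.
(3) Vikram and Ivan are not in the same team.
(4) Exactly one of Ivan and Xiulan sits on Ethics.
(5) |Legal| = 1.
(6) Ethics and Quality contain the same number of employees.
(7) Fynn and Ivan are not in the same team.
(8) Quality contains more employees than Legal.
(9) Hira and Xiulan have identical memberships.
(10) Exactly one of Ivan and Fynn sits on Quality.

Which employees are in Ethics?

From (2): Xiulan ∉ Legal.
(9): Hira matches Xiulan: Hira ∉ Legal.
Suppose Eitan ∈ Ethics: no assignment then satisfies all the clues, so Eitan ∉ Ethics.

Ethics = {Hira, Xiulan}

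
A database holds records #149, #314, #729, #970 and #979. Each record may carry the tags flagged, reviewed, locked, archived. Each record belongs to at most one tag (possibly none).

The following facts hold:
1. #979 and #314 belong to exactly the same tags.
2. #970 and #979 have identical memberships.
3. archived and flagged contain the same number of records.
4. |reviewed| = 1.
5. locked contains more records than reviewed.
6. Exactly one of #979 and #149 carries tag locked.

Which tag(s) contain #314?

#314: locked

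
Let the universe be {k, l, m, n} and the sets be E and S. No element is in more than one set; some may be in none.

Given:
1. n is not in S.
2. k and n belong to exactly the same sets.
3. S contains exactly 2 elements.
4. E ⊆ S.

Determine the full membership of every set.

From (1): n ∉ S.
(2): k matches n: k ∉ S.
(3): only 2 candidates remain for S, so all are in.
(4) contrapositive: k ∉ E.
(4) contrapositive: n ∉ E.

E = {}; S = {l, m}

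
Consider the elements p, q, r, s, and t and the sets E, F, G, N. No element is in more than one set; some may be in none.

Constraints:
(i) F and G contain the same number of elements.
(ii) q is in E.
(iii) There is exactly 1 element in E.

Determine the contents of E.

E = {q}

From (ii): q ∈ E.
(iii): E already has 1, so the rest are out.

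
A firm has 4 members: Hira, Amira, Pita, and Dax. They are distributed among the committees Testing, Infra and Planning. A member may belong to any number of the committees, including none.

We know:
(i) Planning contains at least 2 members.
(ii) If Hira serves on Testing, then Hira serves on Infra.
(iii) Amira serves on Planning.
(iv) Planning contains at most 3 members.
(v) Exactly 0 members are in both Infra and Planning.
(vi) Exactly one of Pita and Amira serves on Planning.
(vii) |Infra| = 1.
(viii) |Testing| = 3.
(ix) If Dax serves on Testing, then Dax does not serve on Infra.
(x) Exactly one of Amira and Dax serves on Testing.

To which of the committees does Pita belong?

Pita: Testing

From (iii): Amira ∈ Planning.
(vi) (exactly one): Pita ∉ Planning.
Suppose Pita ∉ Testing: no assignment then satisfies all the clues, so Pita ∈ Testing.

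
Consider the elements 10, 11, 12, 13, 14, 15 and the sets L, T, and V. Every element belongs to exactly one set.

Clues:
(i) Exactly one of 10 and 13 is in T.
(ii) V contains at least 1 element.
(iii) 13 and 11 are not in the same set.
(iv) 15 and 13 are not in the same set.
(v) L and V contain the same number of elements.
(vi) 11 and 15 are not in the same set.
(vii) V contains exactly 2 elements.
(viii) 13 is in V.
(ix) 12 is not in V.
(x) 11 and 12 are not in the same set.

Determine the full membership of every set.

L = {12, 15}; T = {10, 11}; V = {13, 14}

From (viii): 13 ∈ V.
From (ix): 12 ∉ V.
(i) (exactly one): 10 ∈ T.
(iii): 11 ∉ V.
(iv): 15 ∉ V.
(vii): only 2 candidates remain for V, so all are in.
Suppose 11 ∈ L: no assignment then satisfies all the clues, so 11 ∉ L.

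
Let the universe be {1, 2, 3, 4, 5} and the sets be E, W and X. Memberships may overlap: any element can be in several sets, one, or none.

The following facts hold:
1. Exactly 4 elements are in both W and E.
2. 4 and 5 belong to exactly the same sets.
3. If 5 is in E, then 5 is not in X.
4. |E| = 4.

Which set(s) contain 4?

4: E, W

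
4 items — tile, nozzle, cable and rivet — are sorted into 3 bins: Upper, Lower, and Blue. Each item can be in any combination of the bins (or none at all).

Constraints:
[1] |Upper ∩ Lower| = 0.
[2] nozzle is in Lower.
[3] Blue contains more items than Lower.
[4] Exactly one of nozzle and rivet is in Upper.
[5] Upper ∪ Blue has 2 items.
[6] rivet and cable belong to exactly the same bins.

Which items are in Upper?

Upper = {cable, rivet}

From (2): nozzle ∈ Lower.
Suppose tile ∈ Upper: no assignment then satisfies all the clues, so tile ∉ Upper.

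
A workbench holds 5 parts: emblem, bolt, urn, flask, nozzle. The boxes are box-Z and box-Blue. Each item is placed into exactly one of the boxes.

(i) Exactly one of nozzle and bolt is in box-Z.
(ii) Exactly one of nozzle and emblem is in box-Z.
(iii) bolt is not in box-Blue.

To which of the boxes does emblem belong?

From (iii): bolt ∉ box-Blue.
Only one box left: bolt ∈ box-Z.
(i) (exactly one): nozzle ∉ box-Z.
(ii) (exactly one): emblem ∈ box-Z.
Only one box left: nozzle ∈ box-Blue.

emblem: box-Z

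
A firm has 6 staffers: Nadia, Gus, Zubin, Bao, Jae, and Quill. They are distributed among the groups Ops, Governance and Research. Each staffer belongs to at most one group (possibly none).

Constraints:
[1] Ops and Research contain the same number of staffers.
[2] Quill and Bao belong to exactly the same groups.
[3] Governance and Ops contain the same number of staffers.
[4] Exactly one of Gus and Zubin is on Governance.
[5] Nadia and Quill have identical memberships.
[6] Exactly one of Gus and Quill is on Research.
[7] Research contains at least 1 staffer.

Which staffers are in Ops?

Ops = {Jae}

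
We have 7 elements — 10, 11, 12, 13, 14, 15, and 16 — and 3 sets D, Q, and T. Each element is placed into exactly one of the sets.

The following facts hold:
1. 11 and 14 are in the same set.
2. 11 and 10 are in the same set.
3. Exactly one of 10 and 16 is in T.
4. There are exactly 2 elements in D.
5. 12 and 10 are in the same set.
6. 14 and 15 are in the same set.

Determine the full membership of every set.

D = {13, 16}; Q = {}; T = {10, 11, 12, 14, 15}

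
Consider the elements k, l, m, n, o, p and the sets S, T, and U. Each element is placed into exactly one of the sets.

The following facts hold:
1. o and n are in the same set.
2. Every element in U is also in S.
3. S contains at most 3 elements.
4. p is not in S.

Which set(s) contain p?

From (4): p ∉ S.
(2) contrapositive: p ∉ U.
Only one set left: p ∈ T.

p: T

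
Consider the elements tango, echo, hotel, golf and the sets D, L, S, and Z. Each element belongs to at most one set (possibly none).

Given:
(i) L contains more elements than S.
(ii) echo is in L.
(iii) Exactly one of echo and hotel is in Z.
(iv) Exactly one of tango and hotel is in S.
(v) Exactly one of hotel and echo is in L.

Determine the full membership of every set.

D = {}; L = {echo, golf}; S = {tango}; Z = {hotel}

From (ii): echo ∈ L.
(iii) (exactly one): hotel ∈ Z.
(iv) (exactly one): tango ∈ S.
Suppose golf ∈ D: no assignment then satisfies all the clues, so golf ∉ D.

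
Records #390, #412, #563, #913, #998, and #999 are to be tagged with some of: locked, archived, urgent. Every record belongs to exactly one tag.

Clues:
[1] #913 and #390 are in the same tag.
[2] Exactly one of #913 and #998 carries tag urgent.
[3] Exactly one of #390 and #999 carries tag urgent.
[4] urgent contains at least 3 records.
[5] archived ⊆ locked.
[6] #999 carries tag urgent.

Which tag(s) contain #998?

From (6): #999 ∈ urgent.
(3) (exactly one): #390 ∉ urgent.
(1): #913 matches #390: #913 ∉ urgent.
(2) (exactly one): #998 ∈ urgent.

#998: urgent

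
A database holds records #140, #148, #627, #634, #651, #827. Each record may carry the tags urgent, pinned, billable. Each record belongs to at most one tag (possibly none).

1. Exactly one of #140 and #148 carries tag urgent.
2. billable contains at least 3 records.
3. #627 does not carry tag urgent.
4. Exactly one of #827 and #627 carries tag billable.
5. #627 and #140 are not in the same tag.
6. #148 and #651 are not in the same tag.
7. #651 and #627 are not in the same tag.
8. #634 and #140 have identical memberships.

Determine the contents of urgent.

urgent = {#148}

From (3): #627 ∉ urgent.
Suppose #140 ∈ urgent: no assignment then satisfies all the clues, so #140 ∉ urgent.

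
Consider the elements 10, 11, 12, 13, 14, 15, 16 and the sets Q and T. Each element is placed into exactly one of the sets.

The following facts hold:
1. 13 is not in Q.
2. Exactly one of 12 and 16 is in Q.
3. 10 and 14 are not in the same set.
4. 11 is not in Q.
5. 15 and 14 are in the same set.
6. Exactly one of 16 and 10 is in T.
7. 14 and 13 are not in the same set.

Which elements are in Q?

Q = {14, 15, 16}

From (1): 13 ∉ Q.
From (4): 11 ∉ Q.
Only one set left: 11 ∈ T.
Only one set left: 13 ∈ T.
(7): 14 ∉ T.
Only one set left: 14 ∈ Q.
(3): 10 ∉ Q.
(5): 15 matches 14: 15 ∈ Q.
Only one set left: 10 ∈ T.
(6) (exactly one): 16 ∉ T.
Only one set left: 16 ∈ Q.
Only one set left: 12 ∈ T.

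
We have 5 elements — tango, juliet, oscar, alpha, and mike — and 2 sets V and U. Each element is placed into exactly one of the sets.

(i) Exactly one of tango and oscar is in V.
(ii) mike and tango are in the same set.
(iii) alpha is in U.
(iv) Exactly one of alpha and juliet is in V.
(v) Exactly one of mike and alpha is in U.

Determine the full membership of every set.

From (iii): alpha ∈ U.
(iv) (exactly one): juliet ∈ V.
(v) (exactly one): mike ∉ U.
Only one set left: mike ∈ V.
(ii): tango matches mike: tango ∈ V.
(i) (exactly one): oscar ∉ V.
Only one set left: oscar ∈ U.

V = {juliet, mike, tango}; U = {alpha, oscar}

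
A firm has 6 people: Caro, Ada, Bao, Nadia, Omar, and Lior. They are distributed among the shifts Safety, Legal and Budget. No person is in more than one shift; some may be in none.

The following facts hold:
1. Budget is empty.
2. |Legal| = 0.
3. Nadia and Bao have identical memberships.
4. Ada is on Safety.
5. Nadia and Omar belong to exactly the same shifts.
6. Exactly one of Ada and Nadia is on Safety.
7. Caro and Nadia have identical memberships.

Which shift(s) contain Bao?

Bao: none

From (4): Ada ∈ Safety.
(1): Budget already has 0, so the rest are out.
(2): Legal already has 0, so the rest are out.
(6) (exactly one): Nadia ∉ Safety.
(7): Caro matches Nadia: Caro ∉ Safety.
(3): Bao matches Nadia: Bao ∉ Safety.
(5): Omar matches Nadia: Omar ∉ Safety.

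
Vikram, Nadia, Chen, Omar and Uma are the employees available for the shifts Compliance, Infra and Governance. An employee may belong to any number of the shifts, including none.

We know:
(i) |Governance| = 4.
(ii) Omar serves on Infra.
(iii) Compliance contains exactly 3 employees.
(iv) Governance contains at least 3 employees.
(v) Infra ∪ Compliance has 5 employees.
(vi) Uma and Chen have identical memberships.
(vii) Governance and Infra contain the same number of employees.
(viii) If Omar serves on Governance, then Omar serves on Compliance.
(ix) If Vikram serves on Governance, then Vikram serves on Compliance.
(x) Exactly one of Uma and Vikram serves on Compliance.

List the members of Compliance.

From (ii): Omar ∈ Infra.
Suppose Vikram ∉ Compliance: no assignment then satisfies all the clues, so Vikram ∈ Compliance.

Compliance = {Nadia, Omar, Vikram}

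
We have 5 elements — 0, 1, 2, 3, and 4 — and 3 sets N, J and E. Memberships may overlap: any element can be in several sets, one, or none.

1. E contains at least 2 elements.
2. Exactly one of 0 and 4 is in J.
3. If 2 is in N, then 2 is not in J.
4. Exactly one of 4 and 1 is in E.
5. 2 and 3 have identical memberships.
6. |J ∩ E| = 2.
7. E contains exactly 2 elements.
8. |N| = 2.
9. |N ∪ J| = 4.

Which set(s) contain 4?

4: none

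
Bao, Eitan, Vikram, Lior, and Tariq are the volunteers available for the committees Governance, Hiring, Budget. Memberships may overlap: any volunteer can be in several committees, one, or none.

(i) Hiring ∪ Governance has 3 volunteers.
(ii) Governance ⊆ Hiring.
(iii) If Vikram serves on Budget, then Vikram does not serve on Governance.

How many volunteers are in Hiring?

3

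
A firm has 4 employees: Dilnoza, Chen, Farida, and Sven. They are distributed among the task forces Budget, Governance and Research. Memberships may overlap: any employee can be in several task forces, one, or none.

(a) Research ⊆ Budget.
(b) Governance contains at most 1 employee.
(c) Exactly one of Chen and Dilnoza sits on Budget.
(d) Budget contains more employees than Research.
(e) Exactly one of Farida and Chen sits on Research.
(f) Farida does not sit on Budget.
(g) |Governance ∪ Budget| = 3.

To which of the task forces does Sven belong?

Sven: Budget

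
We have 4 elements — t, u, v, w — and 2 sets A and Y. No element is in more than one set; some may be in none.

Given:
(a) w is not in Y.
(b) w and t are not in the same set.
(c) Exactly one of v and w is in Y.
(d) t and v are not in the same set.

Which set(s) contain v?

From (a): w ∉ Y.
(c) (exactly one): v ∈ Y.
(d): t ∉ Y.

v: Y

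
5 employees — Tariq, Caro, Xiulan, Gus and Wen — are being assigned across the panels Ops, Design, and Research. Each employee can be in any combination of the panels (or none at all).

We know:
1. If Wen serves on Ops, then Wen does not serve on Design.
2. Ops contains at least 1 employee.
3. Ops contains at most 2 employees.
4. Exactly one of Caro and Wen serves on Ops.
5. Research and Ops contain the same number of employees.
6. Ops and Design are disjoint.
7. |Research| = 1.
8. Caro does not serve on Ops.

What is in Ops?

Ops = {Wen}

From (8): Caro ∉ Ops.
(4) (exactly one): Wen ∈ Ops.
(6) (disjoint): Wen ∉ Design.
Suppose Tariq ∈ Ops: no assignment then satisfies all the clues, so Tariq ∉ Ops.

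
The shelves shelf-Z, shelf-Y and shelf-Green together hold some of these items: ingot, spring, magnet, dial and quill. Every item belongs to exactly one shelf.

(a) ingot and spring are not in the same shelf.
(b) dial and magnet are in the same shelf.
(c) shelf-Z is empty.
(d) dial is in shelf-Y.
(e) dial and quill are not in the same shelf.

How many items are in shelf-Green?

2

From (d): dial ∈ shelf-Y.
(b): magnet matches dial: magnet ∉ shelf-Z.
(b): magnet matches dial: magnet ∈ shelf-Y.
(c): shelf-Z already has 0, so the rest are out.
(e): quill ∉ shelf-Y.
Only one shelf left: quill ∈ shelf-Green.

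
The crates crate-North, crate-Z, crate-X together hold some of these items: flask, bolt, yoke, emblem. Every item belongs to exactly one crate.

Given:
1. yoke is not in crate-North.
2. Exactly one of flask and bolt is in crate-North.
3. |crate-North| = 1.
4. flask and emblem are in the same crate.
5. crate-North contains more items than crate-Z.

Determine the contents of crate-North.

crate-North = {bolt}

From (1): yoke ∉ crate-North.
Suppose flask ∈ crate-North: no assignment then satisfies all the clues, so flask ∉ crate-North.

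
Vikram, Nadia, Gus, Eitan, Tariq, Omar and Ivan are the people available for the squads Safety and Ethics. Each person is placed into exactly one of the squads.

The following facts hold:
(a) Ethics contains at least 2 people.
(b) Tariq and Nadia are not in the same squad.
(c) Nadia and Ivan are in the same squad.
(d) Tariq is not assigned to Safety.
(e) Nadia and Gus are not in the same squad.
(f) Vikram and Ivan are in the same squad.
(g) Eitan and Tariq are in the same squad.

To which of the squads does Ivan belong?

Ivan: Safety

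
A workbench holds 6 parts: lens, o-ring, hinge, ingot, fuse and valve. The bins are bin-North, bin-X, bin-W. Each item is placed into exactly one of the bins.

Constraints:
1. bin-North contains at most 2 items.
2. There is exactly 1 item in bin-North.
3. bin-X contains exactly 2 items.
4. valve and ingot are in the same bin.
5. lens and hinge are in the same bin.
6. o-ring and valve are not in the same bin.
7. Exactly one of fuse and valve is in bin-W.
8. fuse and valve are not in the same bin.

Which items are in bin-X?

bin-X = {ingot, valve}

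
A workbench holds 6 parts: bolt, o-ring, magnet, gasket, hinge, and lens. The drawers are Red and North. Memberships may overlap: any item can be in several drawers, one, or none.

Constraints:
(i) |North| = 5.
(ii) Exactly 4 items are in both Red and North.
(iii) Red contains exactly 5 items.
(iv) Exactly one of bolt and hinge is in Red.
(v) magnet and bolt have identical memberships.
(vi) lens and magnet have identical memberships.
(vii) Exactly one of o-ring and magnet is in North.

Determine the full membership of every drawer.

Red = {bolt, gasket, lens, magnet, o-ring}; North = {bolt, gasket, hinge, lens, magnet}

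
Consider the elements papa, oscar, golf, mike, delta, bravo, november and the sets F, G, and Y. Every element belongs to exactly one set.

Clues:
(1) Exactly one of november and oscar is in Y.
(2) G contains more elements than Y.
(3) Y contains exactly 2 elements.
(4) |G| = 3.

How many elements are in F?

2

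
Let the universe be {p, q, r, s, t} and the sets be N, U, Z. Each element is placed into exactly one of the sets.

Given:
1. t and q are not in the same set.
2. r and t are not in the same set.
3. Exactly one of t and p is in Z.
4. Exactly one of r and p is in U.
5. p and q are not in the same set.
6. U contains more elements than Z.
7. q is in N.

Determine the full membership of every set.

N = {q, r}; U = {p, s}; Z = {t}

From (7): q ∈ N.
(1): t ∉ N.
(5): p ∉ N.
Suppose p ∉ U: no assignment then satisfies all the clues, so p ∈ U.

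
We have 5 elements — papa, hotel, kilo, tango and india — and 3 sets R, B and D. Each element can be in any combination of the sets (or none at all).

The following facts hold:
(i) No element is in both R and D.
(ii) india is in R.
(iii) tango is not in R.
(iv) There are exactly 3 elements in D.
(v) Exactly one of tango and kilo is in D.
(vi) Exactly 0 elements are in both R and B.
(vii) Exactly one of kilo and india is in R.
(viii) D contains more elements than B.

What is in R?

R = {india}

From (ii): india ∈ R.
From (iii): tango ∉ R.
(i) (disjoint): india ∉ D.
(vii) (exactly one): kilo ∉ R.
Suppose papa ∈ R: no assignment then satisfies all the clues, so papa ∉ R.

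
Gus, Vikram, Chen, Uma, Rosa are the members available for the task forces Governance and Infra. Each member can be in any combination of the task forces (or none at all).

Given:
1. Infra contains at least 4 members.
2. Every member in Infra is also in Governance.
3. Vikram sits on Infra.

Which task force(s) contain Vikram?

From (3): Vikram ∈ Infra.
(2) with Vikram ∈ Infra: Vikram ∈ Governance.

Vikram: Governance, Infra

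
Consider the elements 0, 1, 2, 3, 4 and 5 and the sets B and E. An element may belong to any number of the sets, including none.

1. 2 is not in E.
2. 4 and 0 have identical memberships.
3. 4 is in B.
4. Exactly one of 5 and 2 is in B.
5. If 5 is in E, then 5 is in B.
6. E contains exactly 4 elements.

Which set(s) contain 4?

From (1): 2 ∉ E.
From (3): 4 ∈ B.
(2): 0 matches 4: 0 ∈ B.
Suppose 4 ∉ E: no assignment then satisfies all the clues, so 4 ∈ E.

4: B, E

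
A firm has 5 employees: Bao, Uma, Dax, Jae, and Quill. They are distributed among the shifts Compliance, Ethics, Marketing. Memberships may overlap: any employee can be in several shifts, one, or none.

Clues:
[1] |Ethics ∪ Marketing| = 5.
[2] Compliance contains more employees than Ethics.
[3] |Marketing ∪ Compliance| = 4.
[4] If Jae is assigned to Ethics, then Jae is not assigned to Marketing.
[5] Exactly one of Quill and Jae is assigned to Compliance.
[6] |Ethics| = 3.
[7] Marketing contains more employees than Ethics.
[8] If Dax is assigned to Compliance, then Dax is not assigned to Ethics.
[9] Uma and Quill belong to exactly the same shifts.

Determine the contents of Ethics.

Ethics = {Jae, Quill, Uma}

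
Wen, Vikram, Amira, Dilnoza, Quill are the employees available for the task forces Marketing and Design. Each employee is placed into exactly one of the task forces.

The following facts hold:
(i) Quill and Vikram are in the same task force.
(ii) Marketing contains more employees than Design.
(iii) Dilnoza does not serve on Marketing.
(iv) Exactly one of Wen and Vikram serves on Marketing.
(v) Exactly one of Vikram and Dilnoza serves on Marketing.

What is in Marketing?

Marketing = {Amira, Quill, Vikram}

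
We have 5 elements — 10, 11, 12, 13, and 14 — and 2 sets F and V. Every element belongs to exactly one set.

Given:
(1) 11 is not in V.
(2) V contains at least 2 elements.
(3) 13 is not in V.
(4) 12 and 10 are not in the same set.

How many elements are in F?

3

From (1): 11 ∉ V.
From (3): 13 ∉ V.
Only one set left: 11 ∈ F.
Only one set left: 13 ∈ F.
Suppose 14 ∈ F: no assignment then satisfies all the clues, so 14 ∉ F.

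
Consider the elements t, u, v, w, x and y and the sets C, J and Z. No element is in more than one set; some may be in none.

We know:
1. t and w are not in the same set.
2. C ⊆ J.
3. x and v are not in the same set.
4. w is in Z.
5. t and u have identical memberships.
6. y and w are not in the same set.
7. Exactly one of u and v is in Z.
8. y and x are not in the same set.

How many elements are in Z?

2

From (4): w ∈ Z.
(1): t ∉ Z.
(5): u matches t: u ∉ Z.
(6): y ∉ Z.
(7) (exactly one): v ∈ Z.
(3): x ∉ Z.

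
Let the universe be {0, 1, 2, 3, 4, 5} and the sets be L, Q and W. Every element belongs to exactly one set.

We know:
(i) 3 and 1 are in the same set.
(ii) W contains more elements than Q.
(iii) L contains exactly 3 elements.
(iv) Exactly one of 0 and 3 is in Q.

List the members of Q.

Q = {0}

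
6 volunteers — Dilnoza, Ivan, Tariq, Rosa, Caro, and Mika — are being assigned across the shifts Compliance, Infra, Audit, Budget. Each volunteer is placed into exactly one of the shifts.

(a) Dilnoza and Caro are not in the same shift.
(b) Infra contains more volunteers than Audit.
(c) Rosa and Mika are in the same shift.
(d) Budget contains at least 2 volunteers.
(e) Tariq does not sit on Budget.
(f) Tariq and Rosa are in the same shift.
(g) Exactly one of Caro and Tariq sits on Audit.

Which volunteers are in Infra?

Infra = {Mika, Rosa, Tariq}

From (e): Tariq ∉ Budget.
(f): Rosa matches Tariq: Rosa ∉ Budget.
(c): Mika matches Rosa: Mika ∉ Budget.
Suppose Dilnoza ∈ Infra: no assignment then satisfies all the clues, so Dilnoza ∉ Infra.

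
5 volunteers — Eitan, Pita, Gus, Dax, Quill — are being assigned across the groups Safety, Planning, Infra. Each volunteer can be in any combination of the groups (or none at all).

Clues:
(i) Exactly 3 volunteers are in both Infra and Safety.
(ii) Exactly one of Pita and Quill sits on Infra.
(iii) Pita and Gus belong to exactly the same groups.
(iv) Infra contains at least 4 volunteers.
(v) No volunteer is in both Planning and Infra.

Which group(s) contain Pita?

Pita: Infra, Safety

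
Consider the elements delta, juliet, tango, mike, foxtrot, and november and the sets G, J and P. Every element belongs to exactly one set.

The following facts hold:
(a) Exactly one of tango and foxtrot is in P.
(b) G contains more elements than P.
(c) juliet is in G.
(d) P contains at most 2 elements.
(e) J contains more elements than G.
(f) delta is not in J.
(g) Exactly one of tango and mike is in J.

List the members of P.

P = {tango}

From (c): juliet ∈ G.
From (f): delta ∉ J.
Suppose delta ∈ P: no assignment then satisfies all the clues, so delta ∉ P.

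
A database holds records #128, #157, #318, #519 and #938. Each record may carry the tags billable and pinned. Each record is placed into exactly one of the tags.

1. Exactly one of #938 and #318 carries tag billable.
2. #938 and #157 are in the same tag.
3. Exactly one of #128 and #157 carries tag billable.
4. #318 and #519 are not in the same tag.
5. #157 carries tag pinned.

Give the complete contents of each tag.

From (5): #157 ∈ pinned.
(2): #938 matches #157: #938 ∉ billable.
(2): #938 matches #157: #938 ∈ pinned.
(3) (exactly one): #128 ∈ billable.
(1) (exactly one): #318 ∈ billable.
(4): #519 ∉ billable.
Only one tag left: #519 ∈ pinned.

billable = {#128, #318}; pinned = {#157, #519, #938}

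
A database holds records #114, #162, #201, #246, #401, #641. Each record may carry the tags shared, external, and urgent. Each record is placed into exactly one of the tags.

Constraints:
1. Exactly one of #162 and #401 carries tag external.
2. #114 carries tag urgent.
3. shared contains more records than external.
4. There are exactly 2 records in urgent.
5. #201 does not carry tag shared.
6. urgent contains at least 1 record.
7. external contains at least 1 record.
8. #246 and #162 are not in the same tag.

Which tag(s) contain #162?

#162: external

From (2): #114 ∈ urgent.
From (5): #201 ∉ shared.
Suppose #162 ∈ shared: no assignment then satisfies all the clues, so #162 ∉ shared.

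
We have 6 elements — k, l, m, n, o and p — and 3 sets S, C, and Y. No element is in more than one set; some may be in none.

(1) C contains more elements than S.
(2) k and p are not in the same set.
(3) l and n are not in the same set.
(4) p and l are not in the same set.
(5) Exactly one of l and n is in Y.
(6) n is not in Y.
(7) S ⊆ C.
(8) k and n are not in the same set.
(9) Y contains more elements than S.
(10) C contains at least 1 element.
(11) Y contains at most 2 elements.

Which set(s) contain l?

From (6): n ∉ Y.
(5) (exactly one): l ∈ Y.
(4): p ∉ Y.

l: Y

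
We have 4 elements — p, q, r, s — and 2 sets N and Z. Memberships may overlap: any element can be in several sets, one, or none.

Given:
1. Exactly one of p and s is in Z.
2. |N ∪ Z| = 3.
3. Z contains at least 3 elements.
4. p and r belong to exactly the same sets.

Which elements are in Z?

Z = {p, q, r}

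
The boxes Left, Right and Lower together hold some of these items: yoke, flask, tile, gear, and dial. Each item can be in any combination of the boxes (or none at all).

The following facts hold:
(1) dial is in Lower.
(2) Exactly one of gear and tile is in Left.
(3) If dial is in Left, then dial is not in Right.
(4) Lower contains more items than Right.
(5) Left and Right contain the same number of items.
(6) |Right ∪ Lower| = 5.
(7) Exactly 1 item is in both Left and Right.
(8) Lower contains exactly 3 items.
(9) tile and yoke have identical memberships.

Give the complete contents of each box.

Left = {dial, gear}; Right = {flask, gear}; Lower = {dial, tile, yoke}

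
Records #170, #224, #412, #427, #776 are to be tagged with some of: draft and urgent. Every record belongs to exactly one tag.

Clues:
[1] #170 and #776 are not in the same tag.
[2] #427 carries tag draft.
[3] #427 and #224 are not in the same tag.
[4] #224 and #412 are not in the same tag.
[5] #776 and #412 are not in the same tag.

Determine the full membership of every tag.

draft = {#170, #412, #427}; urgent = {#224, #776}

From (2): #427 ∈ draft.
(3): #224 ∉ draft.
Only one tag left: #224 ∈ urgent.
(4): #412 ∉ urgent.
Only one tag left: #412 ∈ draft.
(5): #776 ∉ draft.
Only one tag left: #776 ∈ urgent.
(1): #170 ∉ urgent.
Only one tag left: #170 ∈ draft.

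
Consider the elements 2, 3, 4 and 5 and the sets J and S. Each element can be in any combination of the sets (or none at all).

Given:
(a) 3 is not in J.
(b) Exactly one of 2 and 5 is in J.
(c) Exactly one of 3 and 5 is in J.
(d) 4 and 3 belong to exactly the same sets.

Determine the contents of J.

J = {5}

From (a): 3 ∉ J.
(c) (exactly one): 5 ∈ J.
(d): 4 matches 3: 4 ∉ J.
(b) (exactly one): 2 ∉ J.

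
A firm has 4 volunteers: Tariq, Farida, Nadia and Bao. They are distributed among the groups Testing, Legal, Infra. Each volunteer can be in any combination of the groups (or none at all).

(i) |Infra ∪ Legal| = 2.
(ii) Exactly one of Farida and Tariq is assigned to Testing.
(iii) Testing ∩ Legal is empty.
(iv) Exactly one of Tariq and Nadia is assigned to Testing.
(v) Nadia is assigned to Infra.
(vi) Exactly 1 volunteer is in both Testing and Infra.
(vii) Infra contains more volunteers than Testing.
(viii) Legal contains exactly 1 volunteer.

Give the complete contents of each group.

Testing = {Tariq}; Legal = {Nadia}; Infra = {Nadia, Tariq}

From (v): Nadia ∈ Infra.
Suppose Tariq ∉ Testing: no assignment then satisfies all the clues, so Tariq ∈ Testing.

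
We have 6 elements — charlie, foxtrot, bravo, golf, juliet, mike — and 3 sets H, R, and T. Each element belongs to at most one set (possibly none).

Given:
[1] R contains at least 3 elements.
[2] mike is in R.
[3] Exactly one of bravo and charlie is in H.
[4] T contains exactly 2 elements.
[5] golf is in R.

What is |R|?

3

From (2): mike ∈ R.
From (5): golf ∈ R.
Suppose foxtrot ∈ H: no assignment then satisfies all the clues, so foxtrot ∉ H.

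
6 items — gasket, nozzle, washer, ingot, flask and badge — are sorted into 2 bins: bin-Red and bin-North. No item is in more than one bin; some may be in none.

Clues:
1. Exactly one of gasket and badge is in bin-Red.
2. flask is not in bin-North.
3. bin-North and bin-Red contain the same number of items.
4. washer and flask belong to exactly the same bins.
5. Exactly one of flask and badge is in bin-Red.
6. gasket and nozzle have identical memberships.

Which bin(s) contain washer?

From (2): flask ∉ bin-North.
(4): washer matches flask: washer ∉ bin-North.
Suppose washer ∈ bin-Red: no assignment then satisfies all the clues, so washer ∉ bin-Red.

washer: none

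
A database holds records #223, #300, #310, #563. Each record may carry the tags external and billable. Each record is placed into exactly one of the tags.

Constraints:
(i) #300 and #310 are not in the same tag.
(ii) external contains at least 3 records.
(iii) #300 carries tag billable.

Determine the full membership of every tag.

From (iii): #300 ∈ billable.
(i): #310 ∉ billable.
(ii): only 3 candidates remain for external, so all are in.

external = {#223, #310, #563}; billable = {#300}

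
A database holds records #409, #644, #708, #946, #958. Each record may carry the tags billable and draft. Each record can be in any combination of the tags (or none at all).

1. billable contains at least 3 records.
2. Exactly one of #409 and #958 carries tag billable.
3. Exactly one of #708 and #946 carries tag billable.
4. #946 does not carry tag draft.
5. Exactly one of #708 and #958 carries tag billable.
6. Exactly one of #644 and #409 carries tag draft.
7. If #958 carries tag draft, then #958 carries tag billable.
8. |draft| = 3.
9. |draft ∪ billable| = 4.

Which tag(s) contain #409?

#409: none

From (4): #946 ∉ draft.
Suppose #409 ∈ billable: no assignment then satisfies all the clues, so #409 ∉ billable.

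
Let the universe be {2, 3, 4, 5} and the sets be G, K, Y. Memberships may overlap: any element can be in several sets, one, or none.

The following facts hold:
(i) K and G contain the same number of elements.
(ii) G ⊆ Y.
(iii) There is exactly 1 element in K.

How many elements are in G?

1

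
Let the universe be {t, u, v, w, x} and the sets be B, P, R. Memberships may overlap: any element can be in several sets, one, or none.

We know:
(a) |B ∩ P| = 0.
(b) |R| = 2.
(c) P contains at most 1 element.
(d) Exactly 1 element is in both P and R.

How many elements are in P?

1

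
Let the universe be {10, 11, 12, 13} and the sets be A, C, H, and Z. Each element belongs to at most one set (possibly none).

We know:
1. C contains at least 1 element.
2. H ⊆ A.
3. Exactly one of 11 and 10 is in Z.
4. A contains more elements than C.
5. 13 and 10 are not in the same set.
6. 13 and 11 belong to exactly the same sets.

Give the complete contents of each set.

A = {11, 13}; C = {12}; H = {}; Z = {10}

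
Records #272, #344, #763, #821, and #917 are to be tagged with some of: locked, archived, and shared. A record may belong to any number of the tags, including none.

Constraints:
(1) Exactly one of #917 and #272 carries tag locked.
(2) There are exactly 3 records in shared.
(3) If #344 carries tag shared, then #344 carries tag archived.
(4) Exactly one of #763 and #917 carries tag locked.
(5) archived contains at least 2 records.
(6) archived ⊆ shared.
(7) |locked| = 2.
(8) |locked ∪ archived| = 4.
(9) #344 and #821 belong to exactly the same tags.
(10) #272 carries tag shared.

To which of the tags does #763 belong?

#763: locked

From (10): #272 ∈ shared.
Suppose #763 ∉ locked: no assignment then satisfies all the clues, so #763 ∈ locked.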